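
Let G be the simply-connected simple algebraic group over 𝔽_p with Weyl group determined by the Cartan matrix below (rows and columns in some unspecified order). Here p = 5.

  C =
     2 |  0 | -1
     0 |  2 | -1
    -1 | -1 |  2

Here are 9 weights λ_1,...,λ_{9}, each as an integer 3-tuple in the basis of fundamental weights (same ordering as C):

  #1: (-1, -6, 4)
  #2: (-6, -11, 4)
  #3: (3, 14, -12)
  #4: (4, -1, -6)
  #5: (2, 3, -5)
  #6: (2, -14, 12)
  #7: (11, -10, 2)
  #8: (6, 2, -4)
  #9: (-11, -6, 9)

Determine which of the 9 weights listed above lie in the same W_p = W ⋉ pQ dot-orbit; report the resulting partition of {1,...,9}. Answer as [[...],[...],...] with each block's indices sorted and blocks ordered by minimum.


Cartan matrix: type A_3 (|W|=24); un-permuting the 3 rows.

Folding the 9 weights λ_j+ρ into Ā_5 (reps in the given 3-coord order):

  λ_1+ρ ↦ (0, 5, 0)
  λ_2+ρ ↦ (0, 5, 0)
  λ_3+ρ ↦ (1, 0, 3)
  λ_4+ρ ↦ (0, 5, 0)
  λ_5+ρ ↦ (1, 0, 3)
  λ_6+ρ ↦ (2, 2, 1)
  λ_7+ρ ↦ (1, 0, 3)
  λ_8+ρ ↦ (2, 2, 1)
  λ_9+ρ ↦ (0, 5, 0)

The 9 indices split into 3 linkage classes (same alcove rep ⇔ same W_5-dot-orbit):

[[1, 2, 4, 9], [3, 5, 7], [6, 8]]


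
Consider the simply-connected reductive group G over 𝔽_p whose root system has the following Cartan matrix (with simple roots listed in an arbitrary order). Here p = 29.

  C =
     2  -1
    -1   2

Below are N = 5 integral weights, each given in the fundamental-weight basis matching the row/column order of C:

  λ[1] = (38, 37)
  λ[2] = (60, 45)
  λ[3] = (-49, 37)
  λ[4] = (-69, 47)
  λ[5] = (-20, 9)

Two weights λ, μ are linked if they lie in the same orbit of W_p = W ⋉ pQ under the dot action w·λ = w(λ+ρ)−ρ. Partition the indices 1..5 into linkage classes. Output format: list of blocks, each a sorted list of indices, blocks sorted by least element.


C ↔ A_2 under row/col permutation; |W(A_2)| = 6.

Alcove-folded reps (p=29, 5 weights, presented ϖ-order):

    λ_1 → (10, 9)
    λ_2 → (9, 3)
    λ_3 → (10, 9)
    λ_4 → (10, 9)
    λ_5 → (10, 9)

These 5 weights hit 2 W_29-dot-orbits; sizes (4, 1):

[[1, 3, 4, 5], [2]]


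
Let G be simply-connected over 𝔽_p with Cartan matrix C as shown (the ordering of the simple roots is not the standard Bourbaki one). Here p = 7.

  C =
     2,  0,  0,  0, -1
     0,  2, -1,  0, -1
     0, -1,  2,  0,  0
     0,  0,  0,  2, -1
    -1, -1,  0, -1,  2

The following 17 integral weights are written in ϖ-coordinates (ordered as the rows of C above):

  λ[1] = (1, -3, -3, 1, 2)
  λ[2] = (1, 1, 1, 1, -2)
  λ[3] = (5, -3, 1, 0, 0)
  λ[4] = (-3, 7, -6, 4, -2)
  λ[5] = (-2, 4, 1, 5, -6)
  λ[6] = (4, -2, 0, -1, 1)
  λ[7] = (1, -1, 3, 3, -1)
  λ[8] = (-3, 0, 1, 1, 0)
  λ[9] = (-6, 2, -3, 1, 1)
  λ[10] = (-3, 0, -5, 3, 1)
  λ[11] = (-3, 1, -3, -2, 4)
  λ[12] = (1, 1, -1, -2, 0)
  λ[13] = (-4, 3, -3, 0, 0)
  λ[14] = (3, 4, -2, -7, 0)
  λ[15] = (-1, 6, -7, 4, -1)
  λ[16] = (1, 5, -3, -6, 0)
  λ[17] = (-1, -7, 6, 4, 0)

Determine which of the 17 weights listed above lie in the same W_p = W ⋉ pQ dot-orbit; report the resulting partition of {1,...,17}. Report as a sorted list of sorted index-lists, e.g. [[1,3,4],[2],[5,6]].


Cartan matrix: type D_5 (|W|=1920); un-permuting the 5 rows.

Each λ_j+ρ reduced to Ā_7; 5-tuples below use C's row order:

  λ_1+ρ ↦ (1, 0, 2, 1, 1);  λ_2+ρ ↦ (1, 0, 2, 1, 1);  λ_3+ρ ↦ (5, 0, 1, 0, 0);  λ_4+ρ ↦ (2, 2, 0, 1, 0);  λ_5+ρ ↦ (5, 0, 1, 0, 0);  λ_6+ρ ↦ (5, 0, 1, 0, 0);  λ_7+ρ ↦ (1, 0, 1, 1, 2);  λ_8+ρ ↦ (1, 0, 2, 1, 1);  λ_9+ρ ↦ (2, 2, 0, 1, 0);  λ_10+ρ ↦ (1, 0, 1, 1, 2);  λ_11+ρ ↦ (2, 2, 0, 1, 0);  λ_12+ρ ↦ (2, 2, 0, 1, 0);  λ_13+ρ ↦ (1, 0, 2, 1, 1);  λ_14+ρ ↦ (1, 0, 2, 1, 1);  λ_15+ρ ↦ (5, 0, 1, 0, 0);  λ_16+ρ ↦ (2, 2, 0, 1, 0);  λ_17+ρ ↦ (5, 0, 1, 0, 0)

4 distinct reps among the 17 weights ⇒ 4 W_7-linkage classes:

[[1, 2, 8, 13, 14], [3, 5, 6, 15, 17], [4, 9, 11, 12, 16], [7, 10]]


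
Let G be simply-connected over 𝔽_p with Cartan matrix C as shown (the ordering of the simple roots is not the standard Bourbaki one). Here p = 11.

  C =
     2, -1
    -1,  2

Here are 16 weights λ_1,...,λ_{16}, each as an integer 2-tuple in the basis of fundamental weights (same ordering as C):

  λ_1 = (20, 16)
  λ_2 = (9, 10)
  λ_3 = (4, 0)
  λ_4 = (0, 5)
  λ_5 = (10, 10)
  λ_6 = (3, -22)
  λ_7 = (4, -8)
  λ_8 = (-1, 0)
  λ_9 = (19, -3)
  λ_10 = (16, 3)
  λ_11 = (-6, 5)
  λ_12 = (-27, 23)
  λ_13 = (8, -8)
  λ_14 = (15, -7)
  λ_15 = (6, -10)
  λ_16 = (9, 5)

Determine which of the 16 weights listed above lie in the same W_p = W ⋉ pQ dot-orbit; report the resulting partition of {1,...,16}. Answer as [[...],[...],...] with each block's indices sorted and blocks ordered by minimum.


A_2 Cartan matrix, 2 simple roots permuted; ρ=(1,1).

W_11-reps of the 16 weights in Ā_11 (same 2-coord order as C):

  λ_1 → (5, 1) · λ_2 → (0, 1) · λ_3 → (5, 1) · λ_4 → (1, 6) · λ_5 → (0, 0) · λ_6 → (1, 6) · λ_7 → (2, 5) · λ_8 → (0, 1) · λ_9 → (2, 7) · λ_10 → (1, 6) · λ_11 → (5, 1) · λ_12 → (2, 7) · λ_13 → (2, 7) · λ_14 → (5, 1) · λ_15 → (2, 7) · λ_16 → (5, 1)

Partition of {1..16} into 6 W_11-dot-orbits:

[[1, 3, 11, 14, 16], [2, 8], [4, 6, 10], [5], [7], [9, 12, 13, 15]]


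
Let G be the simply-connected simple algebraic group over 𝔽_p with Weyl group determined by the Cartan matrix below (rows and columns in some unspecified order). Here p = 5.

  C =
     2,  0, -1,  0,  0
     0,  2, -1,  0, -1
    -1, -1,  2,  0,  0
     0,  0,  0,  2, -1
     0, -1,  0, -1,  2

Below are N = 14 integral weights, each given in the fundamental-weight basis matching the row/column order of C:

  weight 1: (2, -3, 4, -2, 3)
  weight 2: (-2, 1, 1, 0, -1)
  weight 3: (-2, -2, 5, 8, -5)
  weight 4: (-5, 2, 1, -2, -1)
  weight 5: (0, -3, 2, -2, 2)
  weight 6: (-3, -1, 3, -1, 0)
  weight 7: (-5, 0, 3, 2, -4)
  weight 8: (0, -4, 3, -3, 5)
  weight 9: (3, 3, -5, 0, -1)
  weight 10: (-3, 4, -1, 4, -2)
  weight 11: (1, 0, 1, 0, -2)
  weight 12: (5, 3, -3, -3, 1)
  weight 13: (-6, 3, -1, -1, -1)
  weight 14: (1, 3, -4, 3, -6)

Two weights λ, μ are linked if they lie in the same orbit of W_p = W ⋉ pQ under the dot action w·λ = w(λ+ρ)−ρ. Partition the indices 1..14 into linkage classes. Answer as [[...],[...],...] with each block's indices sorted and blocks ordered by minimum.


Dynkin diagram of C (from the 8 off-diagonal −1 entries): A_5.

Each λ_j+ρ reduced to Ā_5; 5-tuples below use C's row order:

    1: (1, 1, 0, 0, 2)
    2: (1, 2, 1, 1, 0)
    3: (0, 0, 4, 1, 0)
    4: (2, 0, 2, 0, 1)
    5: (1, 2, 1, 1, 0)
    6: (2, 0, 2, 0, 1)
    7: (2, 0, 2, 0, 1)
    8: (1, 2, 1, 1, 0)
    9: (0, 0, 4, 1, 0)
    10: (2, 0, 2, 0, 1)
    11: (2, 0, 2, 0, 1)
    12: (1, 1, 0, 0, 2)
    13: (0, 0, 4, 1, 0)
    14: (1, 2, 1, 1, 0)

These 14 weights hit 4 W_5-dot-orbits; sizes (2, 4, 3, 5):

[[1, 12], [2, 5, 8, 14], [3, 9, 13], [4, 6, 7, 10, 11]]


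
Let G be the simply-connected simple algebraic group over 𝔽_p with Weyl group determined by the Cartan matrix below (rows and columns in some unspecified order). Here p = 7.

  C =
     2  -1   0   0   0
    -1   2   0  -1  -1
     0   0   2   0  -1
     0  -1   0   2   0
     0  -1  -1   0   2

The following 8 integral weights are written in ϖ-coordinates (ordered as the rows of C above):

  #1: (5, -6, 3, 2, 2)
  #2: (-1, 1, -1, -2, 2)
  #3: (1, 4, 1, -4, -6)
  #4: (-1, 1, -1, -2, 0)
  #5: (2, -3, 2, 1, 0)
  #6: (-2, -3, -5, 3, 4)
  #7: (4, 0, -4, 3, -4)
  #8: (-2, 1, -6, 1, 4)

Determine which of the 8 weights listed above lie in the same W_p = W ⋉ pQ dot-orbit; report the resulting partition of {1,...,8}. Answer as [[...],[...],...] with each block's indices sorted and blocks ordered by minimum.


D_5 Cartan matrix, 5 simple roots permuted; ρ=(1,1,1,1,1).

Ā_7 reps of the 8 weights (D_5, coords as presented):

    λ_1+ρ ↦ (0, 1, 0, 1, 1)
    λ_2+ρ ↦ (0, 1, 0, 1, 1)
    λ_3+ρ ↦ (1, 1, 2, 0, 1)
    λ_4+ρ ↦ (0, 1, 0, 1, 1)
    λ_5+ρ ↦ (1, 1, 2, 0, 1)
    λ_6+ρ ↦ (1, 1, 2, 0, 1)
    λ_7+ρ ↦ (0, 1, 0, 1, 1)
    λ_8+ρ ↦ (1, 1, 2, 0, 1)

2 distinct reps among the 8 weights ⇒ 2 W_7-linkage classes:

[[1, 2, 4, 7], [3, 5, 6, 8]]


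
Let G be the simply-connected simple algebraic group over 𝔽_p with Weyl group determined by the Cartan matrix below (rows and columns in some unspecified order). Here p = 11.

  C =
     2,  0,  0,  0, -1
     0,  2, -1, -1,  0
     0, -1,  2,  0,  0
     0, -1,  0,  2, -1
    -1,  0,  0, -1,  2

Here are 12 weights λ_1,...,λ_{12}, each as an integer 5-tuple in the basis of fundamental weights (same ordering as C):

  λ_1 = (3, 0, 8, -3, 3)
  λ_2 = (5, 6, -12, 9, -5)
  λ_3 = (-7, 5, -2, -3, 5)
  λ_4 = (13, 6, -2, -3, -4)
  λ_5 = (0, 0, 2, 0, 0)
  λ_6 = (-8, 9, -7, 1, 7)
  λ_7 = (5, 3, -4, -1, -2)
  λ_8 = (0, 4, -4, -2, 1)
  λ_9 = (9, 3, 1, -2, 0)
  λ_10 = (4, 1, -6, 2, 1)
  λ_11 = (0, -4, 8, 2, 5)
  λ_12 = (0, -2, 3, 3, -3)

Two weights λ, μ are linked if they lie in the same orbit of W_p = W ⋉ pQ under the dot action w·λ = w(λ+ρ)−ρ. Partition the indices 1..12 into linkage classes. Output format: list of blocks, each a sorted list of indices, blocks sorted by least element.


Type A_5, rank 5, |W|=720; reorder rows/cols to standard.

Ā_11 reps of the 12 weights (A_5, coords as presented):

  λ_1 → (1, 1, 3, 1, 1) · λ_2 → (4, 3, 1, 0, 2) · λ_3 → (4, 3, 1, 0, 2) · λ_4 → (4, 3, 1, 0, 2) · λ_5 → (1, 1, 3, 1, 1) · λ_6 → (1, 1, 3, 1, 1) · λ_7 → (5, 0, 3, 1, 0) · λ_8 → (1, 1, 3, 1, 1) · λ_9 → (5, 0, 3, 1, 0) · λ_10 → (4, 3, 1, 0, 2) · λ_11 → (4, 3, 1, 0, 2) · λ_12 → (1, 1, 3, 1, 1)

These 12 weights hit 3 W_11-dot-orbits; sizes (5, 5, 2):

[[1, 5, 6, 8, 12], [2, 3, 4, 10, 11], [7, 9]]


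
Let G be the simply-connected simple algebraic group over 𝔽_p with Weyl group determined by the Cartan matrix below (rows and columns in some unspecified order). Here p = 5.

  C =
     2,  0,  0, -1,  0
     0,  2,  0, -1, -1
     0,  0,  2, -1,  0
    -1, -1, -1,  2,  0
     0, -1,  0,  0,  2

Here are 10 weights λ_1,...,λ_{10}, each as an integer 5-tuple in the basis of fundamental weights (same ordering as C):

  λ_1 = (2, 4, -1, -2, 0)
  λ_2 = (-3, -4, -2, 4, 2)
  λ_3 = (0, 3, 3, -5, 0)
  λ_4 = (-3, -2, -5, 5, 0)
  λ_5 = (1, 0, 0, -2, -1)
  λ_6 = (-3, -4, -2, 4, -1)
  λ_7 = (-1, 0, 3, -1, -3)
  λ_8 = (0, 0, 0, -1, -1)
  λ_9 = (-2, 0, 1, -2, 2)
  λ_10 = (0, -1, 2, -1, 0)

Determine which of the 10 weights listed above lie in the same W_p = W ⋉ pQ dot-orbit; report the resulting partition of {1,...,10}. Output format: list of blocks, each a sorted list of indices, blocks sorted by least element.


Dynkin diagram of C (from the 8 off-diagonal −1 entries): D_5.

Each λ_j+ρ reduced to Ā_5; 5-tuples below use C's row order:

  λ_1 → (1, 0, 0, 1, 0)
  λ_2 → (1, 0, 0, 1, 0)
  λ_3 → (3, 1, 0, 0, 0)
  λ_4 → (1, 0, 3, 0, 1)
  λ_5 → (1, 0, 0, 1, 0)
  λ_6 → (1, 1, 0, 0, 2)
  λ_7 → (1, 0, 3, 0, 1)
  λ_8 → (1, 1, 1, 0, 0)
  λ_9 → (1, 1, 0, 0, 2)
  λ_10 → (1, 0, 3, 0, 1)

Grouping the 10 weights by Ā_5-representative: 5 linkage classes.

[[1, 2, 5], [3], [4, 7, 10], [6, 9], [8]]


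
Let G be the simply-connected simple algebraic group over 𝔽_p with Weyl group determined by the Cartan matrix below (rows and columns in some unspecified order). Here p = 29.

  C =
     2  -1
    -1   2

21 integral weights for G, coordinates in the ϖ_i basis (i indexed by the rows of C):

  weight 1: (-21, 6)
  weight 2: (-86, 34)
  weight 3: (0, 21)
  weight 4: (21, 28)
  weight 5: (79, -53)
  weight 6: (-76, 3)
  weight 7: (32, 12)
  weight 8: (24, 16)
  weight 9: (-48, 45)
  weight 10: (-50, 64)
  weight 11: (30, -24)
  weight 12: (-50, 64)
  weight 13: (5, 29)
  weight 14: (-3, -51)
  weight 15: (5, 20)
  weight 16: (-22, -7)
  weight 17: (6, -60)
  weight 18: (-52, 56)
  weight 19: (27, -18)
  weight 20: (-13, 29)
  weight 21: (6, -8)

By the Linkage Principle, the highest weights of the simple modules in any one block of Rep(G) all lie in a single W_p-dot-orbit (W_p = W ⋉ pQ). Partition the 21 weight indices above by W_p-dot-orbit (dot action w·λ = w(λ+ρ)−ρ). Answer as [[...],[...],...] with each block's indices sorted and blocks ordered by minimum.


Root system A_2: the 2×2 matrix C matches after relabeling.

Each λ_j+ρ reduced to Ā_29; 2-tuples below use C's row order:

  [1] (7, 13);  [2] (6, 21);  [3] (1, 22);  [4] (0, 7);  [5] (1, 22);  [6] (12, 4);  [7] (12, 4);  [8] (12, 4);  [9] (11, 17);  [10] (7, 13);  [11] (6, 21);  [12] (7, 13);  [13] (1, 22);  [14] (6, 21);  [15] (6, 21);  [16] (6, 21);  [17] (1, 22);  [18] (1, 22);  [19] (11, 17);  [20] (11, 17);  [21] (0, 7)

Partition of {1..21} into 6 W_29-dot-orbits:

[[1, 10, 12], [2, 11, 14, 15, 16], [3, 5, 13, 17, 18], [4, 21], [6, 7, 8], [9, 19, 20]]


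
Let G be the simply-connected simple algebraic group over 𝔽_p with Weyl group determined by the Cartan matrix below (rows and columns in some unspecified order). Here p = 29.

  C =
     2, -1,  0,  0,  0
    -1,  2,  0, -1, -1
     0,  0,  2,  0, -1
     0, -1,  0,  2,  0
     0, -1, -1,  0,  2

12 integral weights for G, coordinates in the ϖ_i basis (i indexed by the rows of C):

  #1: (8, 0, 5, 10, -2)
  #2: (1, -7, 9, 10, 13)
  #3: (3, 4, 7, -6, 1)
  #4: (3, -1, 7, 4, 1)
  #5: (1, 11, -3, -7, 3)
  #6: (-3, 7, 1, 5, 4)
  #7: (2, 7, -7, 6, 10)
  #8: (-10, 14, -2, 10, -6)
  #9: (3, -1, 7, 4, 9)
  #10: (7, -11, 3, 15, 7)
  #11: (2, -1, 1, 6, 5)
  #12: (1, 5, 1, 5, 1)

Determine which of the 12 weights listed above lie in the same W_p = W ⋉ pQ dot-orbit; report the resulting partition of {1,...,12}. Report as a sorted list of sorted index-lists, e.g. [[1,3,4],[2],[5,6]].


Root system D_5: the 5×5 matrix C matches after relabeling.

W_29-reps of the 12 weights in Ā_29 (same 5-coord order as C):

  1: (9, 0, 5, 11, 1);  2: (4, 0, 8, 5, 2);  3: (4, 0, 8, 5, 2);  4: (4, 0, 8, 5, 2);  5: (2, 6, 2, 6, 2);  6: (2, 6, 2, 6, 2);  7: (3, 0, 2, 7, 6);  8: (9, 0, 5, 11, 1);  9: (4, 0, 8, 5, 2);  10: (2, 6, 2, 6, 2);  11: (3, 0, 2, 7, 6);  12: (2, 6, 2, 6, 2)

The 12 indices split into 4 linkage classes (same alcove rep ⇔ same W_29-dot-orbit):

[[1, 8], [2, 3, 4, 9], [5, 6, 10, 12], [7, 11]]


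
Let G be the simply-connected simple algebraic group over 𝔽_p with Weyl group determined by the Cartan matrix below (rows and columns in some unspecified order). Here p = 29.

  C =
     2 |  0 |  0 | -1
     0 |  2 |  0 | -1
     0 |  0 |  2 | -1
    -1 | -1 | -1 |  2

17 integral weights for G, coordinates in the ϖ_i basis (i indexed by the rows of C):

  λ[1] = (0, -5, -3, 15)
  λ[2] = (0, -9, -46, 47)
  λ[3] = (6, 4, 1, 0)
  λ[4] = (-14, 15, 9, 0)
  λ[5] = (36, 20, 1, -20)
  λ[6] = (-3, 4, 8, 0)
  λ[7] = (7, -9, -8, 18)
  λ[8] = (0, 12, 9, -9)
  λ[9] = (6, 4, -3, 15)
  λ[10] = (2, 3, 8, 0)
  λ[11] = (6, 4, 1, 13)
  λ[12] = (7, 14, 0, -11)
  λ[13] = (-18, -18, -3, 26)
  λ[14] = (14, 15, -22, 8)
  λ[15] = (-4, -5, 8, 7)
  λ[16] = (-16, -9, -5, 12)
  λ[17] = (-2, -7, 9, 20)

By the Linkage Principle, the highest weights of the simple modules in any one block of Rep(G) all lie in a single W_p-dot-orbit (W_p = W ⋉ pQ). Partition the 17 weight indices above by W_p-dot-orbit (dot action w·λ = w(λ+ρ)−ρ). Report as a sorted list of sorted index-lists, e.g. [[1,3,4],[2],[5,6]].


Type D_4, rank 4, |W|=192; reorder rows/cols to standard.

Folding the 17 weights λ_j+ρ into Ā_29 (reps in the given 4-coord order):

  [1] (1, 4, 2, 10)
  [2] (3, 4, 9, 1)
  [3] (7, 5, 2, 1)
  [4] (1, 4, 2, 10)
  [5] (8, 8, 7, 2)
  [6] (1, 4, 8, 1)
  [7] (8, 8, 7, 2)
  [8] (7, 5, 2, 1)
  [9] (7, 5, 2, 1)
  [10] (3, 4, 9, 1)
  [11] (7, 5, 2, 1)
  [12] (1, 4, 8, 1)
  [13] (8, 8, 7, 2)
  [14] (3, 4, 9, 1)
  [15] (3, 4, 9, 1)
  [16] (1, 4, 8, 1)
  [17] (1, 4, 8, 1)

The 17 indices split into 5 linkage classes (same alcove rep ⇔ same W_29-dot-orbit):

[[1, 4], [2, 10, 14, 15], [3, 8, 9, 11], [5, 7, 13], [6, 12, 16, 17]]


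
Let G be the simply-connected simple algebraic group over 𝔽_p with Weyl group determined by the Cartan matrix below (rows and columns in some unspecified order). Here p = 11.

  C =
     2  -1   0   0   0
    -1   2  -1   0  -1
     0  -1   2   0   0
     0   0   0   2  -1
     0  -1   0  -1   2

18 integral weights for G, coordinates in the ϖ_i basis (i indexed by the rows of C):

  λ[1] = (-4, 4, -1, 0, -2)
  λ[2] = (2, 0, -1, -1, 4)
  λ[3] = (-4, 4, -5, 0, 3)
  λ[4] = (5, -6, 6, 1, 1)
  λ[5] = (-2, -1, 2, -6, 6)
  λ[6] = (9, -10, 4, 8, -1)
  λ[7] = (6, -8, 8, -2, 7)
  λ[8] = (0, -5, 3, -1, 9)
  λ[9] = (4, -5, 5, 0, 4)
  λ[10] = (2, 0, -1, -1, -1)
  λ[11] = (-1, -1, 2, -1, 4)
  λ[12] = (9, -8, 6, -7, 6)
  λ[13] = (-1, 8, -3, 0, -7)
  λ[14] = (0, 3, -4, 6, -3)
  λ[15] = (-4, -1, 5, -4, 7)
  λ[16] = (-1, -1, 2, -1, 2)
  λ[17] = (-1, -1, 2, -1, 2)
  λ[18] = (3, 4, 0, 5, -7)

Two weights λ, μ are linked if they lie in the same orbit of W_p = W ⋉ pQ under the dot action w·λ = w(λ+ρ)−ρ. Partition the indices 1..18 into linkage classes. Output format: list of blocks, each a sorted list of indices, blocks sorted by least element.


Root system D_5: the 5×5 matrix C matches after relabeling.

Each λ_j+ρ reduced to Ā_11; 5-tuples below use C's row order:

  λ_1 → (3, 1, 0, 0, 1) · λ_2 → (3, 1, 0, 0, 1) · λ_3 → (1, 2, 2, 1, 1) · λ_4 → (1, 2, 2, 1, 1) · λ_5 → (0, 1, 2, 5, 1) · λ_6 → (3, 1, 0, 0, 1) · λ_7 → (0, 1, 2, 5, 1) · λ_8 → (3, 1, 0, 0, 0) · λ_9 → (1, 2, 2, 1, 1) · λ_10 → (3, 1, 0, 0, 0) · λ_11 → (0, 0, 3, 0, 3) · λ_12 → (3, 1, 0, 0, 0) · λ_13 → (0, 1, 2, 5, 1) · λ_14 → (0, 1, 2, 5, 1) · λ_15 → (0, 0, 3, 0, 3) · λ_16 → (0, 0, 3, 0, 3) · λ_17 → (0, 0, 3, 0, 3) · λ_18 → (3, 1, 0, 0, 1)

These 18 weights hit 5 W_11-dot-orbits; sizes (4, 3, 4, 3, 4):

[[1, 2, 6, 18], [3, 4, 9], [5, 7, 13, 14], [8, 10, 12], [11, 15, 16, 17]]


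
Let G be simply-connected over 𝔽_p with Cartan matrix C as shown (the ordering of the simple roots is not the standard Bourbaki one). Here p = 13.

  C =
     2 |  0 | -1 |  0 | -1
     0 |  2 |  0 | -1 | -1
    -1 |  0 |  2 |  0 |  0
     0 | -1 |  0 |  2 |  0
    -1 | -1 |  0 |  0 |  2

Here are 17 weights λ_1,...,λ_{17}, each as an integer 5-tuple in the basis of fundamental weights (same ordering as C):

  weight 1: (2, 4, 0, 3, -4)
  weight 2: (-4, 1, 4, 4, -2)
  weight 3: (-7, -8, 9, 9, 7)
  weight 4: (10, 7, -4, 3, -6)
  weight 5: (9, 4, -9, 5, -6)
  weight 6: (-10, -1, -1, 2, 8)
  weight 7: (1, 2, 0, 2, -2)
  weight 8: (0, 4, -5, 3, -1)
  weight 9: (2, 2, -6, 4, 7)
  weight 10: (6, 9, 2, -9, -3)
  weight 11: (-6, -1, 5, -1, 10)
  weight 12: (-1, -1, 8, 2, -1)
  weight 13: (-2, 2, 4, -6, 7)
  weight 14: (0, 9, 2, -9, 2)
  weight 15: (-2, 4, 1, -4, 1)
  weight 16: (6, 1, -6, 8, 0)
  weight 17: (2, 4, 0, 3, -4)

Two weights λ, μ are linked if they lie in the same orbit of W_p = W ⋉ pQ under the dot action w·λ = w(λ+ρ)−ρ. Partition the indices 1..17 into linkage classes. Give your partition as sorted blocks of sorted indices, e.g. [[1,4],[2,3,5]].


Type A_5, rank 5, |W|=720; reorder rows/cols to standard.

W_13-reps of the 17 weights in Ā_13 (same 5-coord order as C):

  [1] (0, 2, 1, 4, 3)
  [2] (1, 2, 1, 3, 1)
  [3] (1, 2, 2, 1, 5)
  [4] (1, 2, 2, 1, 5)
  [5] (3, 0, 2, 3, 2)
  [6] (0, 0, 9, 3, 0)
  [7] (1, 2, 1, 3, 1)
  [8] (0, 2, 1, 4, 3)
  [9] (1, 2, 2, 1, 5)
  [10] (3, 0, 2, 3, 2)
  [11] (5, 0, 1, 0, 6)
  [12] (0, 0, 9, 3, 0)
  [13] (1, 2, 2, 1, 5)
  [14] (0, 2, 1, 4, 3)
  [15] (1, 2, 1, 3, 1)
  [16] (1, 2, 1, 3, 1)
  [17] (0, 2, 1, 4, 3)

Linkage partition of the 17 weights (6 classes, p=13):

[[1, 8, 14, 17], [2, 7, 15, 16], [3, 4, 9, 13], [5, 10], [6, 12], [11]]


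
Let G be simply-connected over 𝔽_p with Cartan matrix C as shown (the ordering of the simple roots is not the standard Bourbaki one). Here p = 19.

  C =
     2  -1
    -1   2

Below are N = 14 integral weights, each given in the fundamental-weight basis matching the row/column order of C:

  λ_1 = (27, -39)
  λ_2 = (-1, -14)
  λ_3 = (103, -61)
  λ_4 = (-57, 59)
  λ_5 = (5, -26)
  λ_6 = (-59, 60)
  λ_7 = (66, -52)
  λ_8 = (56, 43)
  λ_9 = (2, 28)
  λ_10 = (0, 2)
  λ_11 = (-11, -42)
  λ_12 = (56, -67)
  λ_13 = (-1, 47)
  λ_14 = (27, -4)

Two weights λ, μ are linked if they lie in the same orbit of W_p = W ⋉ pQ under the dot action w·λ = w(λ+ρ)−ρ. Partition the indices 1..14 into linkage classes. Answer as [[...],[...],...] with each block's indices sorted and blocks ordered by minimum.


Dynkin diagram of C (from the 2 off-diagonal −1 entries): A_2.

W_19-reps of the 14 weights in Ā_19 (same 2-coord order as C):

  λ_1+ρ ↦ (9, 0) · λ_2+ρ ↦ (13, 0) · λ_3+ρ ↦ (3, 10) · λ_4+ρ ↦ (1, 3) · λ_5+ρ ↦ (13, 0) · λ_6+ρ ↦ (1, 3) · λ_7+ρ ↦ (10, 6) · λ_8+ρ ↦ (13, 0) · λ_9+ρ ↦ (10, 6) · λ_10+ρ ↦ (1, 3) · λ_11+ρ ↦ (10, 6) · λ_12+ρ ↦ (9, 0) · λ_13+ρ ↦ (9, 0) · λ_14+ρ ↦ (10, 6)

These 14 weights hit 5 W_19-dot-orbits; sizes (3, 3, 1, 3, 4):

[[1, 12, 13], [2, 5, 8], [3], [4, 6, 10], [7, 9, 11, 14]]


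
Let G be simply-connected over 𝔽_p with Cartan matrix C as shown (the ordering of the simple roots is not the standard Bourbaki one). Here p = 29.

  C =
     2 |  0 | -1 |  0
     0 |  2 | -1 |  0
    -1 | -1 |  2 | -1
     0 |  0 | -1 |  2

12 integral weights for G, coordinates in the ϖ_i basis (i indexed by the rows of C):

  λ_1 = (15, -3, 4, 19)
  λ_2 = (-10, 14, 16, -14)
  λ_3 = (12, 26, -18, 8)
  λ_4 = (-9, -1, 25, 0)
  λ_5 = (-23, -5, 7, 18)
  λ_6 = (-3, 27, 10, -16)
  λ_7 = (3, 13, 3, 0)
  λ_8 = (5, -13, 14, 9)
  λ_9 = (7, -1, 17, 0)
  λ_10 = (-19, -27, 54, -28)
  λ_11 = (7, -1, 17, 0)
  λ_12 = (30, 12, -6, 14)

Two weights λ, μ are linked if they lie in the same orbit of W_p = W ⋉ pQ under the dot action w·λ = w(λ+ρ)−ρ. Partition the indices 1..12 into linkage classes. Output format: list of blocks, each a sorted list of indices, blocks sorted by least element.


Cartan matrix: type D_4 (|W|=192); un-permuting the 4 rows.

Alcove-folded reps (p=29, 12 weights, presented ϖ-order):

    1: (4, 10, 2, 8)
    2: (4, 10, 2, 8)
    3: (4, 10, 2, 8)
    4: (8, 0, 2, 1)
    5: (4, 14, 4, 1)
    6: (4, 14, 4, 1)
    7: (4, 14, 4, 1)
    8: (4, 10, 2, 8)
    9: (8, 0, 2, 1)
    10: (8, 0, 2, 1)
    11: (8, 0, 2, 1)
    12: (4, 10, 2, 8)

These 12 weights hit 3 W_29-dot-orbits; sizes (5, 4, 3):

[[1, 2, 3, 8, 12], [4, 9, 10, 11], [5, 6, 7]]


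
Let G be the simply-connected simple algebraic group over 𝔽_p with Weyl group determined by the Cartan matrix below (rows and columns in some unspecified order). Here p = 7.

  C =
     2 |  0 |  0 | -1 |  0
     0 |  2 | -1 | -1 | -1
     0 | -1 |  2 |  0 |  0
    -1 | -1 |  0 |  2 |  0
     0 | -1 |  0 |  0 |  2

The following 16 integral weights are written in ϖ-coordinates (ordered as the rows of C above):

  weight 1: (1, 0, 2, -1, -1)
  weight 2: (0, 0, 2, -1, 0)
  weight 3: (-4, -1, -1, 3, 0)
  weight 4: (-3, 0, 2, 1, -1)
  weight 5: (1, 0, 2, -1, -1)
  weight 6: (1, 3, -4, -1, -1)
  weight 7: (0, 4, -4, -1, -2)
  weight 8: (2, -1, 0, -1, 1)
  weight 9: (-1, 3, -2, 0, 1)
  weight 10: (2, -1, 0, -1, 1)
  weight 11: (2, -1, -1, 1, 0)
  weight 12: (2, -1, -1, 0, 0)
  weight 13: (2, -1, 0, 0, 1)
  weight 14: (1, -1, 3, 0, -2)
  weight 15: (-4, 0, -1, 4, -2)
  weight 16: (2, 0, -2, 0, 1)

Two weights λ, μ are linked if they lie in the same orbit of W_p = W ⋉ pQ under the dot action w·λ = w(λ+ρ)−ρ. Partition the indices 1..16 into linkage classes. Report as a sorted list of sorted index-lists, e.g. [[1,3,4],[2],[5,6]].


Cartan matrix: type D_5 (|W|=1920); un-permuting the 5 rows.

Ā_7 reps of the 16 weights (D_5, coords as presented):

  λ_1 → (2, 1, 3, 0, 0) · λ_2 → (1, 1, 3, 0, 1) · λ_3 → (3, 0, 0, 1, 1) · λ_4 → (2, 1, 3, 0, 0) · λ_5 → (2, 1, 3, 0, 0) · λ_6 → (2, 1, 3, 0, 0) · λ_7 → (1, 1, 3, 0, 1) · λ_8 → (3, 0, 1, 0, 2) · λ_9 → (3, 0, 1, 0, 2) · λ_10 → (3, 0, 1, 0, 2) · λ_11 → (3, 0, 0, 1, 1) · λ_12 → (3, 0, 0, 1, 1) · λ_13 → (3, 0, 1, 0, 2) · λ_14 → (2, 1, 3, 0, 0) · λ_15 → (3, 0, 0, 1, 1) · λ_16 → (3, 0, 1, 0, 2)

4 distinct reps among the 16 weights ⇒ 4 W_7-linkage classes:

[[1, 4, 5, 6, 14], [2, 7], [3, 11, 12, 15], [8, 9, 10, 13, 16]]


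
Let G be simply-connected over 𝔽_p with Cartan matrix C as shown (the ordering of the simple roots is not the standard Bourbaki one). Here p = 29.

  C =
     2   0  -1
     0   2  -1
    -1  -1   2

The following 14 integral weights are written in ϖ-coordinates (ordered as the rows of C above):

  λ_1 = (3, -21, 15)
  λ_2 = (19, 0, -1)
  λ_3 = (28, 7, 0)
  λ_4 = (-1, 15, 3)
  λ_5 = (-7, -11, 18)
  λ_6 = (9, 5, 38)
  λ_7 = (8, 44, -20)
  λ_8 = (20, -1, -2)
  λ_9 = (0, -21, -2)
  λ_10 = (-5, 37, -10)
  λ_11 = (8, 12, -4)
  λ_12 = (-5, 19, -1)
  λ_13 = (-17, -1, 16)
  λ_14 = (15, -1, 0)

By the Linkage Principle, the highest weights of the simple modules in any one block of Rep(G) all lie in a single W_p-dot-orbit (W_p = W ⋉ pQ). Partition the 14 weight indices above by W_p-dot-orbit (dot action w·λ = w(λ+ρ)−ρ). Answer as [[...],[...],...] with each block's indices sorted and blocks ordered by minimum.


A_3 Cartan matrix, 3 simple roots permuted; ρ=(1,1,1).

W_29-reps of the 14 weights in Ā_29 (same 3-coord order as C):

  λ_1 → (0, 16, 4);  λ_2 → (20, 1, 0);  λ_3 → (20, 1, 0);  λ_4 → (0, 16, 4);  λ_5 → (6, 10, 3);  λ_6 → (6, 10, 3);  λ_7 → (6, 10, 3);  λ_8 → (20, 1, 0);  λ_9 → (20, 1, 0);  λ_10 → (0, 16, 4);  λ_11 → (6, 10, 3);  λ_12 → (0, 16, 4);  λ_13 → (16, 0, 1);  λ_14 → (16, 0, 1)

Partition of {1..14} into 4 W_29-dot-orbits:

[[1, 4, 10, 12], [2, 3, 8, 9], [5, 6, 7, 11], [13, 14]]


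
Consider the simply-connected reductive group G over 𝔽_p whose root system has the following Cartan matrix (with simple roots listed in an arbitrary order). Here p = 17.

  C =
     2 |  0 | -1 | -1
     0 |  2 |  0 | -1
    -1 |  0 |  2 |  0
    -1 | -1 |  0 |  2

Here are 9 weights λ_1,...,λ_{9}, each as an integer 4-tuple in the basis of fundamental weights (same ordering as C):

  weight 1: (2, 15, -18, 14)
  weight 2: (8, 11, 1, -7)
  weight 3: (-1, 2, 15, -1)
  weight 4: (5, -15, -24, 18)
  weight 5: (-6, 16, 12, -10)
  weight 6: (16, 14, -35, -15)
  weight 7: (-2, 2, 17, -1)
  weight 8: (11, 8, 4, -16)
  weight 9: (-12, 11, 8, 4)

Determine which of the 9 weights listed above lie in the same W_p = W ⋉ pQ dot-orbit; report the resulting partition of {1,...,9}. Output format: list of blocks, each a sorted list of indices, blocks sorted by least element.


A_4 Cartan matrix, 4 simple roots permuted; ρ=(1,1,1,1).

W_17-reps of the 9 weights in Ā_17 (same 4-coord order as C):

    λ_1+ρ ↦ (0, 1, 14, 0)
    λ_2+ρ ↦ (3, 6, 2, 6)
    λ_3+ρ ↦ (0, 1, 14, 0)
    λ_4+ρ ↦ (3, 6, 2, 6)
    λ_5+ρ ↦ (8, 3, 1, 5)
    λ_6+ρ ↦ (0, 1, 14, 0)
    λ_7+ρ ↦ (0, 1, 14, 0)
    λ_8+ρ ↦ (3, 6, 2, 6)
    λ_9+ρ ↦ (3, 6, 2, 6)

Grouping the 9 weights by Ā_17-representative: 3 linkage classes.

[[1, 3, 6, 7], [2, 4, 8, 9], [5]]


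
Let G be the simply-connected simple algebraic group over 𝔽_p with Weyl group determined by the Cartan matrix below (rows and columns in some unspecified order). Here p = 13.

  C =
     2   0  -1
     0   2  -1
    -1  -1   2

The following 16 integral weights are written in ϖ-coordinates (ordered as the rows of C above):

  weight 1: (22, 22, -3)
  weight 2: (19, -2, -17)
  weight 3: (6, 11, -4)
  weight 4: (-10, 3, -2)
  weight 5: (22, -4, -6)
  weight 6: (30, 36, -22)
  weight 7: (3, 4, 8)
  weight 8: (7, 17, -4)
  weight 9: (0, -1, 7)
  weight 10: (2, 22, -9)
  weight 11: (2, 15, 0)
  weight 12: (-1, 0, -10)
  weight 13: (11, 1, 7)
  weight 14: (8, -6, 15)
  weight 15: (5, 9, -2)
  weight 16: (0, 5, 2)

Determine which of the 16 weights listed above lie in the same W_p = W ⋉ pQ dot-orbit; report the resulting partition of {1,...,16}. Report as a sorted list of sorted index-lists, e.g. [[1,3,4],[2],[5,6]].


Type A_3, rank 3, |W|=24; reorder rows/cols to standard.

W_13-reps of the 16 weights in Ā_13 (same 3-coord order as C):

  [1] (3, 3, 2);  [2] (1, 6, 3);  [3] (1, 6, 3);  [4] (1, 6, 3);  [5] (3, 3, 2);  [6] (3, 3, 2);  [7] (1, 0, 8);  [8] (3, 3, 2);  [9] (1, 0, 8);  [10] (3, 3, 2);  [11] (1, 6, 3);  [12] (1, 0, 8);  [13] (3, 7, 1);  [14] (3, 7, 1);  [15] (3, 7, 1);  [16] (1, 6, 3)

Linkage partition of the 16 weights (4 classes, p=13):

[[1, 5, 6, 8, 10], [2, 3, 4, 11, 16], [7, 9, 12], [13, 14, 15]]


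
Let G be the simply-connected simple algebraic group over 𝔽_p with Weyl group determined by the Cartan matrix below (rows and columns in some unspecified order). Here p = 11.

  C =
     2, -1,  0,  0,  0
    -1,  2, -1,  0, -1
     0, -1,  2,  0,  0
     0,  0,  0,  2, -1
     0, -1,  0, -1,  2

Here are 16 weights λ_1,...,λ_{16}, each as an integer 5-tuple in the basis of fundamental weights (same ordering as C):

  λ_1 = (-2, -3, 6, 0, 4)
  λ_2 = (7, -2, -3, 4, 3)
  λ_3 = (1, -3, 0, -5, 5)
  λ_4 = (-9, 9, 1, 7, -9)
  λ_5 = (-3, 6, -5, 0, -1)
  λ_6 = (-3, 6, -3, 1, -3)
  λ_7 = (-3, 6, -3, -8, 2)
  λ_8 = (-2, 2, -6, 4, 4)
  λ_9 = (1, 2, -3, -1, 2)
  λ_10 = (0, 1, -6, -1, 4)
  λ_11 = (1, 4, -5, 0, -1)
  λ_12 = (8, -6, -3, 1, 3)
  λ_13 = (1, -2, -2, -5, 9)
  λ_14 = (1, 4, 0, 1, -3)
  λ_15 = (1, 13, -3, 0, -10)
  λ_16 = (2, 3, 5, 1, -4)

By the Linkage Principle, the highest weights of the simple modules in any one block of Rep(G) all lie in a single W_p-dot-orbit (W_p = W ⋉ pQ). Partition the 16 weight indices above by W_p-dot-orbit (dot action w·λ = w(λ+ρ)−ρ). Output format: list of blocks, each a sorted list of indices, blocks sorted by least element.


Root system D_5: the 5×5 matrix C matches after relabeling.

W_11-reps of the 16 weights in Ā_11 (same 5-coord order as C):

  [1] (2, 1, 4, 1, 0);  [2] (2, 1, 2, 0, 2);  [3] (0, 1, 1, 4, 0);  [4] (2, 1, 4, 1, 0);  [5] (2, 1, 4, 1, 0);  [6] (2, 1, 2, 0, 2);  [7] (1, 1, 1, 3, 1);  [8] (1, 1, 1, 3, 1);  [9] (2, 1, 2, 0, 2);  [10] (2, 1, 2, 0, 2);  [11] (2, 1, 4, 1, 0);  [12] (1, 1, 4, 1, 1);  [13] (0, 1, 1, 4, 0);  [14] (2, 3, 1, 0, 0);  [15] (2, 1, 2, 0, 2);  [16] (1, 1, 4, 1, 1)

These 16 weights hit 6 W_11-dot-orbits; sizes (4, 5, 2, 2, 2, 1):

[[1, 4, 5, 11], [2, 6, 9, 10, 15], [3, 13], [7, 8], [12, 16], [14]]


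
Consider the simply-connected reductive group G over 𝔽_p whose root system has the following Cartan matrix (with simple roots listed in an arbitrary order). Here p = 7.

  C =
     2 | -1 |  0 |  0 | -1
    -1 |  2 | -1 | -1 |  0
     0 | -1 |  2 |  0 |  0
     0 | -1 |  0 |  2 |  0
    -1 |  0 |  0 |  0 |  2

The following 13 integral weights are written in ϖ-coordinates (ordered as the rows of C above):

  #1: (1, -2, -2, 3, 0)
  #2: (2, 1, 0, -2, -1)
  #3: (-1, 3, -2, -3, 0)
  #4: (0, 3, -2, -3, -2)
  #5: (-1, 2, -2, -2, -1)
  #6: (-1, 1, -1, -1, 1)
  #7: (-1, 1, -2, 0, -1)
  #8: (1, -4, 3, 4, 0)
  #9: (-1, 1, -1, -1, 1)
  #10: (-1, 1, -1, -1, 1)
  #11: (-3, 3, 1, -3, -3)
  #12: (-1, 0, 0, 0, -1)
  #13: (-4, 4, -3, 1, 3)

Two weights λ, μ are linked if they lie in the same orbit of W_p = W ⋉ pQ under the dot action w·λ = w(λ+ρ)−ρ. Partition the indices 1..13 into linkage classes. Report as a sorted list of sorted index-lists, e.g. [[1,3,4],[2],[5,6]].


Root system D_5: the 5×5 matrix C matches after relabeling.

Alcove-folded reps (p=7, 13 weights, presented ϖ-order):

  1: (0, 1, 1, 2, 1) · 2: (0, 1, 1, 1, 0) · 3: (0, 1, 1, 2, 1) · 4: (0, 1, 1, 2, 1) · 5: (0, 1, 1, 1, 0) · 6: (0, 2, 0, 0, 2) · 7: (0, 1, 1, 1, 0) · 8: (0, 1, 1, 2, 1) · 9: (0, 2, 0, 0, 2) · 10: (0, 2, 0, 0, 2) · 11: (0, 2, 0, 0, 2) · 12: (0, 1, 1, 1, 0) · 13: (0, 1, 1, 1, 0)

The 13 indices split into 3 linkage classes (same alcove rep ⇔ same W_7-dot-orbit):

[[1, 3, 4, 8], [2, 5, 7, 12, 13], [6, 9, 10, 11]]


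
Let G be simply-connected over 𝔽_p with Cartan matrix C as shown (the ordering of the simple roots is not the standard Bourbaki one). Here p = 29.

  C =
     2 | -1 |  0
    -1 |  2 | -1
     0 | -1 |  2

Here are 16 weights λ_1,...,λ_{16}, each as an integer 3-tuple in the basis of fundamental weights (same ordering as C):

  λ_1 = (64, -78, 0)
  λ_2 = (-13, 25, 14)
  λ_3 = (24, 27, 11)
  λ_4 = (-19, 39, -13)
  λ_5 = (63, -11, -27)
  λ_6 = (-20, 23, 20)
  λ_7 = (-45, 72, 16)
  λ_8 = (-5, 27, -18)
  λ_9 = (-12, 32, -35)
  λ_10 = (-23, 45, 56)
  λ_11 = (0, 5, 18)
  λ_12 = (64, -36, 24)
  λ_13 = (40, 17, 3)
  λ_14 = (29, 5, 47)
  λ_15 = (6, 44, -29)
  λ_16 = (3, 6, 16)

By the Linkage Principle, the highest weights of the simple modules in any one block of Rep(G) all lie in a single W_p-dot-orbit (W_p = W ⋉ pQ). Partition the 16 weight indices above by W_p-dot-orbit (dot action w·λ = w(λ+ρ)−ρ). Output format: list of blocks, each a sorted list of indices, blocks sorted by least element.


Cartan matrix: type A_3 (|W|=24); un-permuting the 3 rows.

λ_j+ρ reflected into Ā_29 (⟨·,θ^∨⟩≤29); 3-tuples as given:

  [1] (7, 10, 1);  [2] (0, 14, 3);  [3] (4, 7, 17);  [4] (7, 10, 1);  [5] (1, 6, 19);  [6] (3, 5, 5);  [7] (0, 14, 3);  [8] (4, 7, 17);  [9] (4, 7, 17);  [10] (16, 1, 5);  [11] (1, 6, 19);  [12] (1, 6, 19);  [13] (4, 7, 17);  [14] (1, 6, 19);  [15] (16, 1, 5);  [16] (4, 7, 17)

The 16 indices split into 6 linkage classes (same alcove rep ⇔ same W_29-dot-orbit):

[[1, 4], [2, 7], [3, 8, 9, 13, 16], [5, 11, 12, 14], [6], [10, 15]]


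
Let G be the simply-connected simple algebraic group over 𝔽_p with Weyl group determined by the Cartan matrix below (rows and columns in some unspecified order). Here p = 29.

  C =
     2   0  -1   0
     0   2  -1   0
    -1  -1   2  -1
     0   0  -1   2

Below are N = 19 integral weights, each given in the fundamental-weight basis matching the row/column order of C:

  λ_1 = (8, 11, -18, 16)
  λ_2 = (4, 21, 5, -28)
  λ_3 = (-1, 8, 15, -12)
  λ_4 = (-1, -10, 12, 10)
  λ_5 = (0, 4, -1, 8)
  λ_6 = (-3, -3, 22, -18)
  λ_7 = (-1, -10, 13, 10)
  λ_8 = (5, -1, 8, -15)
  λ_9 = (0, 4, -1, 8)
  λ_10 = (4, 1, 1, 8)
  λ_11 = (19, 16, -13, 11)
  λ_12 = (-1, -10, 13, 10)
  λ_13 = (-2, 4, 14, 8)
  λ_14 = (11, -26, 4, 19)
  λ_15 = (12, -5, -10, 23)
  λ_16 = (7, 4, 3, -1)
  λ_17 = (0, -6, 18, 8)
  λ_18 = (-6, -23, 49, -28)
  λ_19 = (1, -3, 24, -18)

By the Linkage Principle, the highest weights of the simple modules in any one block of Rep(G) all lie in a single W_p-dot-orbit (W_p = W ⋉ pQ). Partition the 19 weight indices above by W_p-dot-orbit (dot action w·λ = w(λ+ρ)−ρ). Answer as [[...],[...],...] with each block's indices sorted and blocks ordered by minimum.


Type D_4, rank 4, |W|=192; reorder rows/cols to standard.

Folding the 19 weights λ_j+ρ into Ā_29 (reps in the given 4-coord order):

  λ_1+ρ ↦ (8, 5, 4, 0);  λ_2+ρ ↦ (16, 1, 1, 6);  λ_3+ρ ↦ (0, 9, 4, 11);  λ_4+ρ ↦ (0, 9, 4, 11);  λ_5+ρ ↦ (1, 5, 0, 9);  λ_6+ρ ↦ (2, 2, 2, 17);  λ_7+ρ ↦ (0, 9, 4, 11);  λ_8+ρ ↦ (1, 5, 0, 9);  λ_9+ρ ↦ (1, 5, 0, 9);  λ_10+ρ ↦ (5, 2, 2, 9);  λ_11+ρ ↦ (8, 5, 4, 0);  λ_12+ρ ↦ (0, 9, 4, 11);  λ_13+ρ ↦ (1, 5, 0, 9);  λ_14+ρ ↦ (8, 5, 4, 0);  λ_15+ρ ↦ (0, 9, 4, 11);  λ_16+ρ ↦ (8, 5, 4, 0);  λ_17+ρ ↦ (1, 5, 0, 9);  λ_18+ρ ↦ (16, 1, 1, 6);  λ_19+ρ ↦ (2, 2, 2, 17)

These 19 weights hit 6 W_29-dot-orbits; sizes (4, 2, 5, 5, 2, 1):

[[1, 11, 14, 16], [2, 18], [3, 4, 7, 12, 15], [5, 8, 9, 13, 17], [6, 19], [10]]


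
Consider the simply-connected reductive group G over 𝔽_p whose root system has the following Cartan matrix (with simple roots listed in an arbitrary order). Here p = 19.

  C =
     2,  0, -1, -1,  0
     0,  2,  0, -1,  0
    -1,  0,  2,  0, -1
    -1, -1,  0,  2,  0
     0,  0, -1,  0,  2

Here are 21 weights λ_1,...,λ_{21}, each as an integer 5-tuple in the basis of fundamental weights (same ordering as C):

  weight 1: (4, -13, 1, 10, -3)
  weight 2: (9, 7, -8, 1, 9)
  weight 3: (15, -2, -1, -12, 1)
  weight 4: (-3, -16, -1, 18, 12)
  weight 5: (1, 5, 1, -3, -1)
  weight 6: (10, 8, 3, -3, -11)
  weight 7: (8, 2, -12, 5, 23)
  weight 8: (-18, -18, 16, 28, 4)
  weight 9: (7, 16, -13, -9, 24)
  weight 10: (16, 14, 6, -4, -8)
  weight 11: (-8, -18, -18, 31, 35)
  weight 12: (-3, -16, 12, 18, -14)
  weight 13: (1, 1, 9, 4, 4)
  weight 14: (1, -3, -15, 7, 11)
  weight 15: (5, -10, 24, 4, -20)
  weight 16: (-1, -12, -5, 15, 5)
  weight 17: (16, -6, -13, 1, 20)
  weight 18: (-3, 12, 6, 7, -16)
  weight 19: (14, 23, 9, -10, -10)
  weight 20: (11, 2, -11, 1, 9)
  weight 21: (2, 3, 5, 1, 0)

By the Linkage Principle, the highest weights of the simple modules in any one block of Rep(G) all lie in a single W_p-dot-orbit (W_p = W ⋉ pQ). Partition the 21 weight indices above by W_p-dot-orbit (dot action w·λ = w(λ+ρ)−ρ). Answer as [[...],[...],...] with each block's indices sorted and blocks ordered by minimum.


Root system A_5: the 5×5 matrix C matches after relabeling.

Folding the 21 weights λ_j+ρ into Ā_19 (reps in the given 5-coord order):

  λ_1 → (4, 11, 0, 1, 2) · λ_2 → (3, 4, 6, 2, 1) · λ_3 → (4, 11, 0, 1, 2) · λ_4 → (0, 4, 2, 2, 0) · λ_5 → (0, 4, 2, 2, 0) · λ_6 → (3, 4, 6, 2, 1) · λ_7 → (3, 4, 6, 2, 1) · λ_8 → (2, 3, 10, 2, 0) · λ_9 → (6, 4, 0, 2, 2) · λ_10 → (2, 3, 10, 2, 0) · λ_11 → (6, 4, 0, 2, 2) · λ_12 → (0, 4, 2, 2, 0) · λ_13 → (2, 3, 10, 2, 0) · λ_14 → (6, 4, 0, 2, 2) · λ_15 → (6, 4, 0, 2, 2) · λ_16 → (4, 11, 0, 1, 2) · λ_17 → (2, 3, 10, 2, 0) · λ_18 → (6, 4, 0, 2, 2) · λ_19 → (3, 4, 6, 2, 1) · λ_20 → (2, 3, 10, 2, 0) · λ_21 → (3, 4, 6, 2, 1)

The 21 indices split into 5 linkage classes (same alcove rep ⇔ same W_19-dot-orbit):

[[1, 3, 16], [2, 6, 7, 19, 21], [4, 5, 12], [8, 10, 13, 17, 20], [9, 11, 14, 15, 18]]


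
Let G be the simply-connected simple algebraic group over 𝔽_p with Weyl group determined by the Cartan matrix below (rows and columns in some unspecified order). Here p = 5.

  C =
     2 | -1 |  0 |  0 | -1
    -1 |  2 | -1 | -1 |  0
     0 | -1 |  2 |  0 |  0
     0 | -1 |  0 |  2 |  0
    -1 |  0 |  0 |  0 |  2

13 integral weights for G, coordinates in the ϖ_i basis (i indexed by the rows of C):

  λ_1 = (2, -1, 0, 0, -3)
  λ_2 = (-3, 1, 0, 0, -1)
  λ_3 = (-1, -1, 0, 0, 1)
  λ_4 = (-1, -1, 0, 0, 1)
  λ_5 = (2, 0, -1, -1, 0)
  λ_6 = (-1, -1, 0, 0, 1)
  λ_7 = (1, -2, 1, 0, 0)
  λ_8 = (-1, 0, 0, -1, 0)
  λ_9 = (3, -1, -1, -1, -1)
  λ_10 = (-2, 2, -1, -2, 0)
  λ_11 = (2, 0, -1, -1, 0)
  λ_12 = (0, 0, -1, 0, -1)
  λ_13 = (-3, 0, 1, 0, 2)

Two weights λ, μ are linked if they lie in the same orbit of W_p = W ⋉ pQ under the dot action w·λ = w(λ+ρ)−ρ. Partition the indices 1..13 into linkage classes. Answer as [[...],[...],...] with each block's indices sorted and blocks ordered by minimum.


D_5 Cartan matrix, 5 simple roots permuted; ρ=(1,1,1,1,1).

λ_j+ρ reflected into Ā_5 (⟨·,θ^∨⟩≤5); 5-tuples as given:

  1: (0, 0, 1, 1, 2);  2: (0, 0, 1, 1, 2);  3: (0, 0, 1, 1, 2);  4: (0, 0, 1, 1, 2);  5: (1, 0, 0, 0, 0);  6: (0, 0, 1, 1, 2);  7: (0, 1, 1, 0, 1);  8: (0, 1, 1, 0, 1);  9: (1, 0, 0, 0, 0);  10: (1, 1, 0, 1, 0);  11: (1, 0, 0, 0, 0);  12: (1, 1, 0, 1, 0);  13: (0, 1, 1, 0, 1)

Linkage partition of the 13 weights (4 classes, p=5):

[[1, 2, 3, 4, 6], [5, 9, 11], [7, 8, 13], [10, 12]]


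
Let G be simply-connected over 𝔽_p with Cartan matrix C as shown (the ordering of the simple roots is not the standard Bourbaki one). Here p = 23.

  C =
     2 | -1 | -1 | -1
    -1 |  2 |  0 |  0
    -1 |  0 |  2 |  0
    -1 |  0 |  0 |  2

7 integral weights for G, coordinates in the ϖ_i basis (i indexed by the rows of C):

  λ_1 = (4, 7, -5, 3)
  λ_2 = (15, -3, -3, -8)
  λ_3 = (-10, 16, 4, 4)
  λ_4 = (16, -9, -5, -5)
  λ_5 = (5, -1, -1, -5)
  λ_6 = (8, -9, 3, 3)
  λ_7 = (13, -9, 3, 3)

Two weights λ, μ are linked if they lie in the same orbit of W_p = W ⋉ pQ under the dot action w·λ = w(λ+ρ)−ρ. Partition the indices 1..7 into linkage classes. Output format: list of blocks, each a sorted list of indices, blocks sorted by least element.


Root system D_4: the 4×4 matrix C matches after relabeling.

Each λ_j+ρ reduced to Ā_23; 4-tuples below use C's row order:

  λ_1+ρ ↦ (1, 8, 4, 4) · λ_2+ρ ↦ (5, 2, 2, 7) · λ_3+ρ ↦ (1, 8, 4, 4) · λ_4+ρ ↦ (1, 8, 4, 4) · λ_5+ρ ↦ (2, 0, 0, 4) · λ_6+ρ ↦ (1, 8, 4, 4) · λ_7+ρ ↦ (1, 8, 4, 4)

These 7 weights hit 3 W_23-dot-orbits; sizes (5, 1, 1):

[[1, 3, 4, 6, 7], [2], [5]]
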